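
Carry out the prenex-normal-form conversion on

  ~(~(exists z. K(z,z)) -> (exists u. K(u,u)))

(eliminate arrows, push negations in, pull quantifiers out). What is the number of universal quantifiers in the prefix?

Eliminate → and ↔ using ¬ and ∨.
  ~(~~(exists z. K(z,z)) | (exists u. K(u,u)))
Drive negations inward (¬∀x A ≡ ∃x ¬A, ¬∃x A ≡ ∀x ¬A, De Morgan for ∧/∨):
  (forall z. ~K(z,z)) & (forall u. ~K(u,u))
All bound variables are already distinct, so no renaming is needed.
Finally move all quantifiers to the prefix:
  forall z. forall u. (~K(z,z) & ~K(u,u))
The prefix is forall z forall u: 2 universal, 0 existential.

2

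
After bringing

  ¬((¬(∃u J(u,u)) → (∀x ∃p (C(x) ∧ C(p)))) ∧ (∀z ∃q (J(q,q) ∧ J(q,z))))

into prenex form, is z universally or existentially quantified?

existential

Rewrite implications/biconditionals: A → B as ¬A ∨ B.
  ¬((¬¬(∃u J(u,u)) ∨ (∀x ∃p (C(x) ∧ C(p)))) ∧ (∀z ∃q (J(q,q) ∧ J(q,z))))
Push ¬ through the quantifiers and connectives to reach negation normal form:
  (∀u ¬J(u,u)) ∧ (∃x ∀p (¬C(x) ∨ ¬C(p))) ∨ (∃z ∀q (¬J(q,q) ∨ ¬J(q,z)))
All bound variables are already distinct, so no renaming is needed.
Pull the quantifiers to the front (each side's bound variable is not free in the other side):
  ∀u ∃x ∀p ∃z ∀q (¬J(u,u) ∧ (¬C(x) ∨ ¬C(p)) ∨ ¬J(q,q) ∨ ¬J(q,z))
The quantifier ∀z sits under an odd number of negations (counting the antecedent side of each →), so it flips to ∃z.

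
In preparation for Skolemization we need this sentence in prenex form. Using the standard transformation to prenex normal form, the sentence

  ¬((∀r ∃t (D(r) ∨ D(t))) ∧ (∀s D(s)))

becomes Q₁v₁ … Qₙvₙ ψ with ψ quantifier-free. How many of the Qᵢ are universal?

Drive negations inward (¬∀x A ≡ ∃x ¬A, ¬∃x A ≡ ∀x ¬A, De Morgan for ∧/∨):
  (∃r ∀t (¬D(r) ∧ ¬D(t))) ∨ (∃s ¬D(s))
All bound variables are already distinct, so no renaming is needed.
Pull the quantifiers to the front (each side's bound variable is not free in the other side):
  ∃r ∀t ∃s (¬D(r) ∧ ¬D(t) ∨ ¬D(s))
The prefix is ∃r ∀t ∃s: 1 universal, 2 existential.

1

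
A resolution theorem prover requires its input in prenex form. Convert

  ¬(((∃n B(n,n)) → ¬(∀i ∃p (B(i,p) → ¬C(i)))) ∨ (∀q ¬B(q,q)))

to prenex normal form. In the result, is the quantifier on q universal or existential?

First replace A → B with ¬A ∨ B.
  ¬(¬(∃n B(n,n)) ∨ ¬(∀i ∃p (¬B(i,p) ∨ ¬C(i))) ∨ (∀q ¬B(q,q)))
Move each ¬ inward, flipping quantifiers it crosses:
  (∃n B(n,n)) ∧ (∀i ∃p (¬B(i,p) ∨ ¬C(i))) ∧ (∃q B(q,q))
Finally move all quantifiers to the prefix:
  ∃n ∀i ∃p ∃q (B(n,n) ∧ (¬B(i,p) ∨ ¬C(i)) ∧ B(q,q))
The quantifier ∀q sits under an odd number of negations (counting the antecedent side of each →), so it flips to ∃q.

existential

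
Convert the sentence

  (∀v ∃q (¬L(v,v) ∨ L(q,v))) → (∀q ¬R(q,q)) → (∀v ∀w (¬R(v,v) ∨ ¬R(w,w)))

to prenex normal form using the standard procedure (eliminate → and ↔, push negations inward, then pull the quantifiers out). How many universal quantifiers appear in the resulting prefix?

3

Rewrite implications/biconditionals: A → B as ¬A ∨ B.
  ¬(∀v ∃q (¬L(v,v) ∨ L(q,v))) ∨ ¬(∀q ¬R(q,q)) ∨ (∀v ∀w (¬R(v,v) ∨ ¬R(w,w)))
Move each ¬ inward, flipping quantifiers it crosses:
  (∃v ∀q (L(v,v) ∧ ¬L(q,v))) ∨ (∃q R(q,q)) ∨ (∀v ∀w (¬R(v,v) ∨ ¬R(w,w)))
Rename bound variables to avoid capture: q↦w1, v↦p.
  (∃v ∀q (L(v,v) ∧ ¬L(q,v))) ∨ (∃w1 R(w1,w1)) ∨ (∀p ∀w (¬R(p,p) ∨ ¬R(w,w)))
Finally move all quantifiers to the prefix:
  ∃v ∀q ∃w1 ∀p ∀w (L(v,v) ∧ ¬L(q,v) ∨ R(w1,w1) ∨ ¬R(p,p) ∨ ¬R(w,w))
The prefix is ∃v ∀q ∃w1 ∀p ∀w: 3 universal, 2 existential.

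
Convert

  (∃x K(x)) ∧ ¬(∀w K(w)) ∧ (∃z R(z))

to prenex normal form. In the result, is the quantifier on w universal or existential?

existential

Drive negations inward (¬∀x A ≡ ∃x ¬A, ¬∃x A ≡ ∀x ¬A, De Morgan for ∧/∨):
  (∃x K(x)) ∧ (∃w ¬K(w)) ∧ (∃z R(z))
Pull the quantifiers to the front (each side's bound variable is not free in the other side):
  ∃x ∃w ∃z (K(x) ∧ ¬K(w) ∧ R(z))
The quantifier ∀w sits under an odd number of negations, so it flips to ∃w.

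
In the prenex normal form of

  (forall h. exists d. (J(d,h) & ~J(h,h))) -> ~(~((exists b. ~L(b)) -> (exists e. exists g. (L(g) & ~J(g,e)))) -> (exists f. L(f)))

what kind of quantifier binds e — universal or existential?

Eliminate → and ↔ using ¬ and ∨.
  ~(forall h. exists d. (J(d,h) & ~J(h,h))) | ~(~~(~(exists b. ~L(b)) | (exists e. exists g. (L(g) & ~J(g,e)))) | (exists f. L(f)))
Drive negations inward (¬∀x A ≡ ∃x ¬A, ¬∃x A ≡ ∀x ¬A, De Morgan for ∧/∨):
  (exists h. forall d. (~J(d,h) | J(h,h))) | (exists b. ~L(b)) & (forall e. forall g. (~L(g) | J(g,e))) & (forall f. ~L(f))
All bound variables are already distinct, so no renaming is needed.
Extract every quantifier outward, since the variables are now distinct and don't occur free across branches:
  exists h. forall d. exists b. forall e. forall g. forall f. (~J(d,h) | J(h,h) | ~L(b) & (~L(g) | J(g,e)) & ~L(f))
The quantifier exists e sits under an odd number of negations (counting the antecedent side of each →), so it flips to forall e.

universal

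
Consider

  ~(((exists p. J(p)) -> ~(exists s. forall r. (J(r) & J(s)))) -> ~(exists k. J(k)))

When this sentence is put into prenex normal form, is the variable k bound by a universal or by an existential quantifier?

existential

First replace A → B with ¬A ∨ B.
  ~(~(~(exists p. J(p)) | ~(exists s. forall r. (J(r) & J(s)))) | ~(exists k. J(k)))
Drive negations inward (¬∀x A ≡ ∃x ¬A, ¬∃x A ≡ ∀x ¬A, De Morgan for ∧/∨):
  ((forall p. ~J(p)) | (forall s. exists r. (~J(r) | ~J(s)))) & (exists k. J(k))
Pull the quantifiers to the front (each side's bound variable is not free in the other side):
  forall p. forall s. exists r. exists k. ((~J(p) | ~J(r) | ~J(s)) & J(k))
The quantifier exists k sits under an even number of negations (counting the antecedent side of each →), so it remains existential.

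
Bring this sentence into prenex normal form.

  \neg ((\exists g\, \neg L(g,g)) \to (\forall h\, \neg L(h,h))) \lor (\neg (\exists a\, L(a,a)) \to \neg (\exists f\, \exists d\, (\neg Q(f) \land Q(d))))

Rewrite implications/biconditionals: A → B as ¬A ∨ B.
  \neg (\neg (\exists g\, \neg L(g,g)) \lor (\forall h\, \neg L(h,h))) \lor \neg \neg (\exists a\, L(a,a)) \lor \neg (\exists f\, \exists d\, (\neg Q(f) \land Q(d)))
Move each ¬ inward, flipping quantifiers it crosses:
  (\exists g\, \neg L(g,g)) \land (\exists h\, L(h,h)) \lor (\exists a\, L(a,a)) \lor (\forall f\, \forall d\, (Q(f) \lor \neg Q(d)))
Pull the quantifiers to the front (each side's bound variable is not free in the other side):
  \exists g\, \exists h\, \exists a\, \forall f\, \forall d\, (\neg L(g,g) \land L(h,h) \lor L(a,a) \lor Q(f) \lor \neg Q(d))

\exists g\, \exists h\, \exists a\, \forall f\, \forall d\, (\neg L(g,g) \land L(h,h) \lor L(a,a) \lor Q(f) \lor \neg Q(d))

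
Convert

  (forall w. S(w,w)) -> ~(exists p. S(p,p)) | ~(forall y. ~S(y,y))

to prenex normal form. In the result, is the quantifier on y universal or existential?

existential

Rewrite implications/biconditionals: A → B as ¬A ∨ B.
  ~(forall w. S(w,w)) | ~(exists p. S(p,p)) | ~(forall y. ~S(y,y))
Push ¬ through the quantifiers and connectives to reach negation normal form:
  (exists w. ~S(w,w)) | (forall p. ~S(p,p)) | (exists y. S(y,y))
All bound variables are already distinct, so no renaming is needed.
Extract every quantifier outward, since the variables are now distinct and don't occur free across branches:
  exists w. forall p. exists y. (~S(w,w) | ~S(p,p) | S(y,y))
The quantifier forall y sits under an odd number of negations (counting the antecedent side of each →), so it flips to exists y.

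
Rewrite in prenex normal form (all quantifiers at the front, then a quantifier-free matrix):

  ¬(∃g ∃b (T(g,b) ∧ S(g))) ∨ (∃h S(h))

Drive negations inward (¬∀x A ≡ ∃x ¬A, ¬∃x A ≡ ∀x ¬A, De Morgan for ∧/∨):
  (∀g ∀b (¬T(g,b) ∨ ¬S(g))) ∨ (∃h S(h))
All bound variables are already distinct, so no renaming is needed.
Extract every quantifier outward, since the variables are now distinct and don't occur free across branches:
  ∀g ∀b ∃h (¬T(g,b) ∨ ¬S(g) ∨ S(h))

∀g ∀b ∃h (¬T(g,b) ∨ ¬S(g) ∨ S(h))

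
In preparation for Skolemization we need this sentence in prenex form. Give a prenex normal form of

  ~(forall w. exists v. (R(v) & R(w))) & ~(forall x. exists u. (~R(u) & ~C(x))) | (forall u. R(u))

exists w. forall v. exists x. forall u. forall y1. ((~R(v) | ~R(w)) & (R(u) | C(x)) | R(y1))

Push ¬ through the quantifiers and connectives to reach negation normal form:
  (exists w. forall v. (~R(v) | ~R(w))) & (exists x. forall u. (R(u) | C(x))) | (forall u. R(u))
Rename bound variables to avoid capture: u↦y1.
  (exists w. forall v. (~R(v) | ~R(w))) & (exists x. forall u. (R(u) | C(x))) | (forall y1. R(y1))
Pull the quantifiers to the front (each side's bound variable is not free in the other side):
  exists w. forall v. exists x. forall u. forall y1. ((~R(v) | ~R(w)) & (R(u) | C(x)) | R(y1))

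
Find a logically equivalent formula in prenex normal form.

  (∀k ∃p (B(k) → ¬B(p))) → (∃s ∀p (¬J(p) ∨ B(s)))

Rewrite implications/biconditionals: A → B as ¬A ∨ B.
  ¬(∀k ∃p (¬B(k) ∨ ¬B(p))) ∨ (∃s ∀p (¬J(p) ∨ B(s)))
Drive negations inward (¬∀x A ≡ ∃x ¬A, ¬∃x A ≡ ∀x ¬A, De Morgan for ∧/∨):
  (∃k ∀p (B(k) ∧ B(p))) ∨ (∃s ∀p (¬J(p) ∨ B(s)))
Rename bound variables to avoid capture: p↦v.
  (∃k ∀p (B(k) ∧ B(p))) ∨ (∃s ∀v (¬J(v) ∨ B(s)))
Pull the quantifiers to the front (each side's bound variable is not free in the other side):
  ∃k ∀p ∃s ∀v (B(k) ∧ B(p) ∨ ¬J(v) ∨ B(s))

∃k ∀p ∃s ∀v (B(k) ∧ B(p) ∨ ¬J(v) ∨ B(s))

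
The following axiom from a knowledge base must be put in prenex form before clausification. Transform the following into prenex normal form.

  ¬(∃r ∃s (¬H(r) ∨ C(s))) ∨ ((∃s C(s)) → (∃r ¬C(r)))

∀r ∀s ∀t ∃u1 (H(r) ∧ ¬C(s) ∨ ¬C(t) ∨ ¬C(u1))

First replace A → B with ¬A ∨ B.
  ¬(∃r ∃s (¬H(r) ∨ C(s))) ∨ ¬(∃s C(s)) ∨ (∃r ¬C(r))
Drive negations inward (¬∀x A ≡ ∃x ¬A, ¬∃x A ≡ ∀x ¬A, De Morgan for ∧/∨):
  (∀r ∀s (H(r) ∧ ¬C(s))) ∨ (∀s ¬C(s)) ∨ (∃r ¬C(r))
Give each quantifier a distinct variable: s↦t, r↦u1.
  (∀r ∀s (H(r) ∧ ¬C(s))) ∨ (∀t ¬C(t)) ∨ (∃u1 ¬C(u1))
Extract every quantifier outward, since the variables are now distinct and don't occur free across branches:
  ∀r ∀s ∀t ∃u1 (H(r) ∧ ¬C(s) ∨ ¬C(t) ∨ ¬C(u1))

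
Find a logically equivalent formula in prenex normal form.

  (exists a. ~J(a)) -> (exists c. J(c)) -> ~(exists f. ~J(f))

forall a. forall c. forall f. (J(a) | ~J(c) | J(f))

Rewrite implications/biconditionals: A → B as ¬A ∨ B.
  ~(exists a. ~J(a)) | ~(exists c. J(c)) | ~(exists f. ~J(f))
Push ¬ through the quantifiers and connectives to reach negation normal form:
  (forall a. J(a)) | (forall c. ~J(c)) | (forall f. J(f))
Finally move all quantifiers to the prefix:
  forall a. forall c. forall f. (J(a) | ~J(c) | J(f))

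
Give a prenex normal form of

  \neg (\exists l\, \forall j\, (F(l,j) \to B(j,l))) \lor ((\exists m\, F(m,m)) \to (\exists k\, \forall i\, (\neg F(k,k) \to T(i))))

First replace A → B with ¬A ∨ B.
  \neg (\exists l\, \forall j\, (\neg F(l,j) \lor B(j,l))) \lor \neg (\exists m\, F(m,m)) \lor (\exists k\, \forall i\, (\neg \neg F(k,k) \lor T(i)))
Drive negations inward (¬∀x A ≡ ∃x ¬A, ¬∃x A ≡ ∀x ¬A, De Morgan for ∧/∨):
  (\forall l\, \exists j\, (F(l,j) \land \neg B(j,l))) \lor (\forall m\, \neg F(m,m)) \lor (\exists k\, \forall i\, (F(k,k) \lor T(i)))
Finally move all quantifiers to the prefix:
  \forall l\, \exists j\, \forall m\, \exists k\, \forall i\, (F(l,j) \land \neg B(j,l) \lor \neg F(m,m) \lor F(k,k) \lor T(i))

\forall l\, \exists j\, \forall m\, \exists k\, \forall i\, (F(l,j) \land \neg B(j,l) \lor \neg F(m,m) \lor F(k,k) \lor T(i))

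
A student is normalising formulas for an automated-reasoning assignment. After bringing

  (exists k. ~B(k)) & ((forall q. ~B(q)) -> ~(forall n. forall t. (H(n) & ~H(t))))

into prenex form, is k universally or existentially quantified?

existential

Rewrite implications/biconditionals: A → B as ¬A ∨ B.
  (exists k. ~B(k)) & (~(forall q. ~B(q)) | ~(forall n. forall t. (H(n) & ~H(t))))
Move each ¬ inward, flipping quantifiers it crosses:
  (exists k. ~B(k)) & ((exists q. B(q)) | (exists n. exists t. (~H(n) | H(t))))
Extract every quantifier outward, since the variables are now distinct and don't occur free across branches:
  exists k. exists q. exists n. exists t. (~B(k) & (B(q) | ~H(n) | H(t)))
The quantifier exists k sits under an even number of negations (counting the antecedent side of each →), so it remains existential.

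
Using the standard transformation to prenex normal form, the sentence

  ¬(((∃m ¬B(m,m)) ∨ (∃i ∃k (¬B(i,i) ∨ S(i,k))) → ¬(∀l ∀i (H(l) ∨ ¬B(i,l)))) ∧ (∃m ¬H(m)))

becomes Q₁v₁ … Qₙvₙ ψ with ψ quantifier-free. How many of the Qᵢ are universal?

3

Rewrite implications/biconditionals: A → B as ¬A ∨ B.
  ¬((¬((∃m ¬B(m,m)) ∨ (∃i ∃k (¬B(i,i) ∨ S(i,k)))) ∨ ¬(∀l ∀i (H(l) ∨ ¬B(i,l)))) ∧ (∃m ¬H(m)))
Drive negations inward (¬∀x A ≡ ∃x ¬A, ¬∃x A ≡ ∀x ¬A, De Morgan for ∧/∨):
  ((∃m ¬B(m,m)) ∨ (∃i ∃k (¬B(i,i) ∨ S(i,k)))) ∧ (∀l ∀i (H(l) ∨ ¬B(i,l))) ∨ (∀m H(m))
Standardize variables apart so no two quantifiers bind the same name: i↦x1, m↦u1.
  ((∃m ¬B(m,m)) ∨ (∃i ∃k (¬B(i,i) ∨ S(i,k)))) ∧ (∀l ∀x1 (H(l) ∨ ¬B(x1,l))) ∨ (∀u1 H(u1))
Extract every quantifier outward, since the variables are now distinct and don't occur free across branches:
  ∃m ∃i ∃k ∀l ∀x1 ∀u1 ((¬B(m,m) ∨ ¬B(i,i) ∨ S(i,k)) ∧ (H(l) ∨ ¬B(x1,l)) ∨ H(u1))
The prefix is ∃m ∃i ∃k ∀l ∀x1 ∀u1: 3 universal, 3 existential.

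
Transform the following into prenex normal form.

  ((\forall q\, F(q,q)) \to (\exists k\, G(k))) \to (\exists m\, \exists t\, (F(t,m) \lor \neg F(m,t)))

\forall q\, \forall k\, \exists m\, \exists t\, (F(q,q) \land \neg G(k) \lor F(t,m) \lor \neg F(m,t))

Rewrite implications/biconditionals: A → B as ¬A ∨ B.
  \neg (\neg (\forall q\, F(q,q)) \lor (\exists k\, G(k))) \lor (\exists m\, \exists t\, (F(t,m) \lor \neg F(m,t)))
Move each ¬ inward, flipping quantifiers it crosses:
  (\forall q\, F(q,q)) \land (\forall k\, \neg G(k)) \lor (\exists m\, \exists t\, (F(t,m) \lor \neg F(m,t)))
Pull the quantifiers to the front (each side's bound variable is not free in the other side):
  \forall q\, \forall k\, \exists m\, \exists t\, (F(q,q) \land \neg G(k) \lor F(t,m) \lor \neg F(m,t))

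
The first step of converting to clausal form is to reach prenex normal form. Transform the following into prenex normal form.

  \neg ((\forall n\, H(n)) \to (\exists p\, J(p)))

Eliminate → and ↔ using ¬ and ∨.
  \neg (\neg (\forall n\, H(n)) \lor (\exists p\, J(p)))
Drive negations inward (¬∀x A ≡ ∃x ¬A, ¬∃x A ≡ ∀x ¬A, De Morgan for ∧/∨):
  (\forall n\, H(n)) \land (\forall p\, \neg J(p))
All bound variables are already distinct, so no renaming is needed.
Pull the quantifiers to the front (each side's bound variable is not free in the other side):
  \forall n\, \forall p\, (H(n) \land \neg J(p))

\forall n\, \forall p\, (H(n) \land \neg J(p))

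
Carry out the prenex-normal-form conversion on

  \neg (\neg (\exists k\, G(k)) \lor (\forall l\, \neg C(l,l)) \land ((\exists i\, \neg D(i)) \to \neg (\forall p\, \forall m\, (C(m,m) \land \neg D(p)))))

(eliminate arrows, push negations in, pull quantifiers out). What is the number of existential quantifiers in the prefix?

Eliminate → and ↔ using ¬ and ∨.
  \neg (\neg (\exists k\, G(k)) \lor (\forall l\, \neg C(l,l)) \land (\neg (\exists i\, \neg D(i)) \lor \neg (\forall p\, \forall m\, (C(m,m) \land \neg D(p)))))
Push ¬ through the quantifiers and connectives to reach negation normal form:
  (\exists k\, G(k)) \land ((\exists l\, C(l,l)) \lor (\exists i\, \neg D(i)) \land (\forall p\, \forall m\, (C(m,m) \land \neg D(p))))
All bound variables are already distinct, so no renaming is needed.
Finally move all quantifiers to the prefix:
  \exists k\, \exists l\, \exists i\, \forall p\, \forall m\, (G(k) \land (C(l,l) \lor \neg D(i) \land C(m,m) \land \neg D(p)))
The prefix is \exists k \exists l \exists i \forall p \forall m: 2 universal, 3 existential.

3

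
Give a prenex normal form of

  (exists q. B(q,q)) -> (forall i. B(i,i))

forall q. forall i. (~B(q,q) | B(i,i))

Eliminate → and ↔ using ¬ and ∨.
  ~(exists q. B(q,q)) | (forall i. B(i,i))
Push ¬ through the quantifiers and connectives to reach negation normal form:
  (forall q. ~B(q,q)) | (forall i. B(i,i))
Finally move all quantifiers to the prefix:
  forall q. forall i. (~B(q,q) | B(i,i))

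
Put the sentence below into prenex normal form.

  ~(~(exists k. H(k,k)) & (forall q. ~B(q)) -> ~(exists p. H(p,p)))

Rewrite implications/biconditionals: A → B as ¬A ∨ B.
  ~(~(~(exists k. H(k,k)) & (forall q. ~B(q))) | ~(exists p. H(p,p)))
Move each ¬ inward, flipping quantifiers it crosses:
  (forall k. ~H(k,k)) & (forall q. ~B(q)) & (exists p. H(p,p))
Pull the quantifiers to the front (each side's bound variable is not free in the other side):
  forall k. forall q. exists p. (~H(k,k) & ~B(q) & H(p,p))

forall k. forall q. exists p. (~H(k,k) & ~B(q) & H(p,p))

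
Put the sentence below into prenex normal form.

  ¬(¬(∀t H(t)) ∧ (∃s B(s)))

Push ¬ through the quantifiers and connectives to reach negation normal form:
  (∀t H(t)) ∨ (∀s ¬B(s))
All bound variables are already distinct, so no renaming is needed.
Extract every quantifier outward, since the variables are now distinct and don't occur free across branches:
  ∀t ∀s (H(t) ∨ ¬B(s))

∀t ∀s (H(t) ∨ ¬B(s))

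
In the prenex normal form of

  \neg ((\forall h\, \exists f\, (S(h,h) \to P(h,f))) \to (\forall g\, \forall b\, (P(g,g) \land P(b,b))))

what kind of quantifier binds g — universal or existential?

Rewrite implications/biconditionals: A → B as ¬A ∨ B.
  \neg (\neg (\forall h\, \exists f\, (\neg S(h,h) \lor P(h,f))) \lor (\forall g\, \forall b\, (P(g,g) \land P(b,b))))
Push ¬ through the quantifiers and connectives to reach negation normal form:
  (\forall h\, \exists f\, (\neg S(h,h) \lor P(h,f))) \land (\exists g\, \exists b\, (\neg P(g,g) \lor \neg P(b,b)))
All bound variables are already distinct, so no renaming is needed.
Pull the quantifiers to the front (each side's bound variable is not free in the other side):
  \forall h\, \exists f\, \exists g\, \exists b\, ((\neg S(h,h) \lor P(h,f)) \land (\neg P(g,g) \lor \neg P(b,b)))
The quantifier \forall g sits under an odd number of negations (counting the antecedent side of each →), so it flips to \exists g.

existential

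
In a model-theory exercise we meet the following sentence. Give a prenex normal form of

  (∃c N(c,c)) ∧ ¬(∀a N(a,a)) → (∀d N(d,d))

∀c ∀a ∀d (¬N(c,c) ∨ N(a,a) ∨ N(d,d))

First replace A → B with ¬A ∨ B.
  ¬((∃c N(c,c)) ∧ ¬(∀a N(a,a))) ∨ (∀d N(d,d))
Push ¬ through the quantifiers and connectives to reach negation normal form:
  (∀c ¬N(c,c)) ∨ (∀a N(a,a)) ∨ (∀d N(d,d))
Pull the quantifiers to the front (each side's bound variable is not free in the other side):
  ∀c ∀a ∀d (¬N(c,c) ∨ N(a,a) ∨ N(d,d))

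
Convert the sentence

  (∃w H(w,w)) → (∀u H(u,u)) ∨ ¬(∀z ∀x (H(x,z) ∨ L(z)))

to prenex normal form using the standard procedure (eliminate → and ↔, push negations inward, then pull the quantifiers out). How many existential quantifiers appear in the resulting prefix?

2

First replace A → B with ¬A ∨ B.
  ¬(∃w H(w,w)) ∨ (∀u H(u,u)) ∨ ¬(∀z ∀x (H(x,z) ∨ L(z)))
Push ¬ through the quantifiers and connectives to reach negation normal form:
  (∀w ¬H(w,w)) ∨ (∀u H(u,u)) ∨ (∃z ∃x (¬H(x,z) ∧ ¬L(z)))
All bound variables are already distinct, so no renaming is needed.
Finally move all quantifiers to the prefix:
  ∀w ∀u ∃z ∃x (¬H(w,w) ∨ H(u,u) ∨ ¬H(x,z) ∧ ¬L(z))
The prefix is ∀w ∀u ∃z ∃x: 2 universal, 2 existential.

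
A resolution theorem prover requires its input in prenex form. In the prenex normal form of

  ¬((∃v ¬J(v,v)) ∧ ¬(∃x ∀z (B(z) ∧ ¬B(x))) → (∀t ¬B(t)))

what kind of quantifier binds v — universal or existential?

Eliminate → and ↔ using ¬ and ∨.
  ¬(¬((∃v ¬J(v,v)) ∧ ¬(∃x ∀z (B(z) ∧ ¬B(x)))) ∨ (∀t ¬B(t)))
Push ¬ through the quantifiers and connectives to reach negation normal form:
  (∃v ¬J(v,v)) ∧ (∀x ∃z (¬B(z) ∨ B(x))) ∧ (∃t B(t))
Pull the quantifiers to the front (each side's bound variable is not free in the other side):
  ∃v ∀x ∃z ∃t (¬J(v,v) ∧ (¬B(z) ∨ B(x)) ∧ B(t))
The quantifier ∃v sits under an even number of negations (counting the antecedent side of each →), so it remains existential.

existential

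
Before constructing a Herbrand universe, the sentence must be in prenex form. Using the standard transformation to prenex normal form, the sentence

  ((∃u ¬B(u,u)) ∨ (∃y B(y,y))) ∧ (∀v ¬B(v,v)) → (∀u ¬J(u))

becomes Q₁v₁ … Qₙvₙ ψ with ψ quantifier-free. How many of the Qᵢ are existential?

1

First replace A → B with ¬A ∨ B.
  ¬(((∃u ¬B(u,u)) ∨ (∃y B(y,y))) ∧ (∀v ¬B(v,v))) ∨ (∀u ¬J(u))
Push ¬ through the quantifiers and connectives to reach negation normal form:
  (∀u B(u,u)) ∧ (∀y ¬B(y,y)) ∨ (∃v B(v,v)) ∨ (∀u ¬J(u))
Rename bound variables to avoid capture: u↦w1.
  (∀u B(u,u)) ∧ (∀y ¬B(y,y)) ∨ (∃v B(v,v)) ∨ (∀w1 ¬J(w1))
Finally move all quantifiers to the prefix:
  ∀u ∀y ∃v ∀w1 (B(u,u) ∧ ¬B(y,y) ∨ B(v,v) ∨ ¬J(w1))
The prefix is ∀u ∀y ∃v ∀w1: 3 universal, 1 existential.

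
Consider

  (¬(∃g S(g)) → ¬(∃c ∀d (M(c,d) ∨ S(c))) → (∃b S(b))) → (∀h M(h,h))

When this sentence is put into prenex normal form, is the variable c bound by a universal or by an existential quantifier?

Rewrite implications/biconditionals: A → B as ¬A ∨ B.
  ¬(¬¬(∃g S(g)) ∨ ¬¬(∃c ∀d (M(c,d) ∨ S(c))) ∨ (∃b S(b))) ∨ (∀h M(h,h))
Drive negations inward (¬∀x A ≡ ∃x ¬A, ¬∃x A ≡ ∀x ¬A, De Morgan for ∧/∨):
  (∀g ¬S(g)) ∧ (∀c ∃d (¬M(c,d) ∧ ¬S(c))) ∧ (∀b ¬S(b)) ∨ (∀h M(h,h))
Extract every quantifier outward, since the variables are now distinct and don't occur free across branches:
  ∀g ∀c ∃d ∀b ∀h (¬S(g) ∧ ¬M(c,d) ∧ ¬S(c) ∧ ¬S(b) ∨ M(h,h))
The quantifier ∃c sits under an odd number of negations (counting the antecedent side of each →), so it flips to ∀c.

universal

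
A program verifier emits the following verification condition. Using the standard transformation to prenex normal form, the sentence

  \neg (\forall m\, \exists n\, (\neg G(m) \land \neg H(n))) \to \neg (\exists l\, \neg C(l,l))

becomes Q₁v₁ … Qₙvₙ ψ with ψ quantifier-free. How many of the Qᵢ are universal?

Eliminate → and ↔ using ¬ and ∨.
  \neg \neg (\forall m\, \exists n\, (\neg G(m) \land \neg H(n))) \lor \neg (\exists l\, \neg C(l,l))
Move each ¬ inward, flipping quantifiers it crosses:
  (\forall m\, \exists n\, (\neg G(m) \land \neg H(n))) \lor (\forall l\, C(l,l))
All bound variables are already distinct, so no renaming is needed.
Extract every quantifier outward, since the variables are now distinct and don't occur free across branches:
  \forall m\, \exists n\, \forall l\, (\neg G(m) \land \neg H(n) \lor C(l,l))
The prefix is \forall m \exists n \forall l: 2 universal, 1 existential.

2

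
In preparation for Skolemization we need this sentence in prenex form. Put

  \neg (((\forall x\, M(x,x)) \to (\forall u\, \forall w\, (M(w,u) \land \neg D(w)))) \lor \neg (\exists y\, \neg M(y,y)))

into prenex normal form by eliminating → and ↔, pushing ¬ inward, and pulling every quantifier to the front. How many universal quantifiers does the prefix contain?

1

Rewrite implications/biconditionals: A → B as ¬A ∨ B.
  \neg (\neg (\forall x\, M(x,x)) \lor (\forall u\, \forall w\, (M(w,u) \land \neg D(w))) \lor \neg (\exists y\, \neg M(y,y)))
Move each ¬ inward, flipping quantifiers it crosses:
  (\forall x\, M(x,x)) \land (\exists u\, \exists w\, (\neg M(w,u) \lor D(w))) \land (\exists y\, \neg M(y,y))
All bound variables are already distinct, so no renaming is needed.
Pull the quantifiers to the front (each side's bound variable is not free in the other side):
  \forall x\, \exists u\, \exists w\, \exists y\, (M(x,x) \land (\neg M(w,u) \lor D(w)) \land \neg M(y,y))
The prefix is \forall x \exists u \exists w \exists y: 1 universal, 3 existential.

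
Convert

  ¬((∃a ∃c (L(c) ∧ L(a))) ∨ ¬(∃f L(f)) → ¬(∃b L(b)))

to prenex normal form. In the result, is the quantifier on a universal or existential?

Rewrite implications/biconditionals: A → B as ¬A ∨ B.
  ¬(¬((∃a ∃c (L(c) ∧ L(a))) ∨ ¬(∃f L(f))) ∨ ¬(∃b L(b)))
Push ¬ through the quantifiers and connectives to reach negation normal form:
  ((∃a ∃c (L(c) ∧ L(a))) ∨ (∀f ¬L(f))) ∧ (∃b L(b))
All bound variables are already distinct, so no renaming is needed.
Finally move all quantifiers to the prefix:
  ∃a ∃c ∀f ∃b ((L(c) ∧ L(a) ∨ ¬L(f)) ∧ L(b))
The quantifier ∃a sits under an even number of negations (counting the antecedent side of each →), so it remains existential.

existential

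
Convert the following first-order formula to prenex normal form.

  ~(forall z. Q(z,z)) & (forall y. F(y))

Push ¬ through the quantifiers and connectives to reach negation normal form:
  (exists z. ~Q(z,z)) & (forall y. F(y))
All bound variables are already distinct, so no renaming is needed.
Extract every quantifier outward, since the variables are now distinct and don't occur free across branches:
  exists z. forall y. (~Q(z,z) & F(y))

exists z. forall y. (~Q(z,z) & F(y))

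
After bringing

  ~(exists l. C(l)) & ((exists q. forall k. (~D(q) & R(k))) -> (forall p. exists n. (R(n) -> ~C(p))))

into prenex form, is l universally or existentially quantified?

universal

First replace A → B with ¬A ∨ B.
  ~(exists l. C(l)) & (~(exists q. forall k. (~D(q) & R(k))) | (forall p. exists n. (~R(n) | ~C(p))))
Drive negations inward (¬∀x A ≡ ∃x ¬A, ¬∃x A ≡ ∀x ¬A, De Morgan for ∧/∨):
  (forall l. ~C(l)) & ((forall q. exists k. (D(q) | ~R(k))) | (forall p. exists n. (~R(n) | ~C(p))))
All bound variables are already distinct, so no renaming is needed.
Extract every quantifier outward, since the variables are now distinct and don't occur free across branches:
  forall l. forall q. exists k. forall p. exists n. (~C(l) & (D(q) | ~R(k) | ~R(n) | ~C(p)))
The quantifier exists l sits under an odd number of negations (counting the antecedent side of each →), so it flips to forall l.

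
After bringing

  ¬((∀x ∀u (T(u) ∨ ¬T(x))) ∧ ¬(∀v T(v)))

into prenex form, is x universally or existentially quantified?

existential

Drive negations inward (¬∀x A ≡ ∃x ¬A, ¬∃x A ≡ ∀x ¬A, De Morgan for ∧/∨):
  (∃x ∃u (¬T(u) ∧ T(x))) ∨ (∀v T(v))
Extract every quantifier outward, since the variables are now distinct and don't occur free across branches:
  ∃x ∃u ∀v (¬T(u) ∧ T(x) ∨ T(v))
The quantifier ∀x sits under an odd number of negations, so it flips to ∃x.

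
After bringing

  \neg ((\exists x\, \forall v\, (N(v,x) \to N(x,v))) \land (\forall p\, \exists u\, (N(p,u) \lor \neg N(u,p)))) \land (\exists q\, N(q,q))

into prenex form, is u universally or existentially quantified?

universal

Eliminate → and ↔ using ¬ and ∨.
  \neg ((\exists x\, \forall v\, (\neg N(v,x) \lor N(x,v))) \land (\forall p\, \exists u\, (N(p,u) \lor \neg N(u,p)))) \land (\exists q\, N(q,q))
Drive negations inward (¬∀x A ≡ ∃x ¬A, ¬∃x A ≡ ∀x ¬A, De Morgan for ∧/∨):
  ((\forall x\, \exists v\, (N(v,x) \land \neg N(x,v))) \lor (\exists p\, \forall u\, (\neg N(p,u) \land N(u,p)))) \land (\exists q\, N(q,q))
All bound variables are already distinct, so no renaming is needed.
Finally move all quantifiers to the prefix:
  \forall x\, \exists v\, \exists p\, \forall u\, \exists q\, ((N(v,x) \land \neg N(x,v) \lor \neg N(p,u) \land N(u,p)) \land N(q,q))
The quantifier \exists u sits under an odd number of negations (counting the antecedent side of each →), so it flips to \forall u.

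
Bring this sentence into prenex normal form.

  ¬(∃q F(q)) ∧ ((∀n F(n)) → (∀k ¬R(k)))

First replace A → B with ¬A ∨ B.
  ¬(∃q F(q)) ∧ (¬(∀n F(n)) ∨ (∀k ¬R(k)))
Drive negations inward (¬∀x A ≡ ∃x ¬A, ¬∃x A ≡ ∀x ¬A, De Morgan for ∧/∨):
  (∀q ¬F(q)) ∧ ((∃n ¬F(n)) ∨ (∀k ¬R(k)))
All bound variables are already distinct, so no renaming is needed.
Finally move all quantifiers to the prefix:
  ∀q ∃n ∀k (¬F(q) ∧ (¬F(n) ∨ ¬R(k)))

∀q ∃n ∀k (¬F(q) ∧ (¬F(n) ∨ ¬R(k)))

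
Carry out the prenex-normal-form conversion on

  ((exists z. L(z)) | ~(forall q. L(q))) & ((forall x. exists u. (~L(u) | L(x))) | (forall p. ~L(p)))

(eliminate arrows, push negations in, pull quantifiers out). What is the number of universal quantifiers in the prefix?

Push ¬ through the quantifiers and connectives to reach negation normal form:
  ((exists z. L(z)) | (exists q. ~L(q))) & ((forall x. exists u. (~L(u) | L(x))) | (forall p. ~L(p)))
All bound variables are already distinct, so no renaming is needed.
Pull the quantifiers to the front (each side's bound variable is not free in the other side):
  exists z. exists q. forall x. exists u. forall p. ((L(z) | ~L(q)) & (~L(u) | L(x) | ~L(p)))
The prefix is exists z exists q forall x exists u forall p: 2 universal, 3 existential.

2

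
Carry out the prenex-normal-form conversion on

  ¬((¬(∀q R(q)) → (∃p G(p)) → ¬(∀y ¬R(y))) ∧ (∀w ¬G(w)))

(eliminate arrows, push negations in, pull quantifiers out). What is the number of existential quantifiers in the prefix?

First replace A → B with ¬A ∨ B.
  ¬((¬¬(∀q R(q)) ∨ ¬(∃p G(p)) ∨ ¬(∀y ¬R(y))) ∧ (∀w ¬G(w)))
Push ¬ through the quantifiers and connectives to reach negation normal form:
  (∃q ¬R(q)) ∧ (∃p G(p)) ∧ (∀y ¬R(y)) ∨ (∃w G(w))
Extract every quantifier outward, since the variables are now distinct and don't occur free across branches:
  ∃q ∃p ∀y ∃w (¬R(q) ∧ G(p) ∧ ¬R(y) ∨ G(w))
The prefix is ∃q ∃p ∀y ∃w: 1 universal, 3 existential.

3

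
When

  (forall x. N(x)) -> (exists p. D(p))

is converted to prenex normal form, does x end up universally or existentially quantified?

Eliminate → and ↔ using ¬ and ∨.
  ~(forall x. N(x)) | (exists p. D(p))
Move each ¬ inward, flipping quantifiers it crosses:
  (exists x. ~N(x)) | (exists p. D(p))
All bound variables are already distinct, so no renaming is needed.
Pull the quantifiers to the front (each side's bound variable is not free in the other side):
  exists x. exists p. (~N(x) | D(p))
The quantifier forall x sits under an odd number of negations (counting the antecedent side of each →), so it flips to exists x.

existential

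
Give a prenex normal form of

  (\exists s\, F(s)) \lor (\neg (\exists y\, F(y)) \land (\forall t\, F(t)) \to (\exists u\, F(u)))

\exists s\, \exists y\, \exists t\, \exists u\, (F(s) \lor F(y) \lor \neg F(t) \lor F(u))

Rewrite implications/biconditionals: A → B as ¬A ∨ B.
  (\exists s\, F(s)) \lor \neg (\neg (\exists y\, F(y)) \land (\forall t\, F(t))) \lor (\exists u\, F(u))
Push ¬ through the quantifiers and connectives to reach negation normal form:
  (\exists s\, F(s)) \lor (\exists y\, F(y)) \lor (\exists t\, \neg F(t)) \lor (\exists u\, F(u))
Finally move all quantifiers to the prefix:
  \exists s\, \exists y\, \exists t\, \exists u\, (F(s) \lor F(y) \lor \neg F(t) \lor F(u))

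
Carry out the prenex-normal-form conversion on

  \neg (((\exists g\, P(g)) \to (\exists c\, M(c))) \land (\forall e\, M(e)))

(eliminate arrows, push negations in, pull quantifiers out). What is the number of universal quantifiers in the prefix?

Rewrite implications/biconditionals: A → B as ¬A ∨ B.
  \neg ((\neg (\exists g\, P(g)) \lor (\exists c\, M(c))) \land (\forall e\, M(e)))
Drive negations inward (¬∀x A ≡ ∃x ¬A, ¬∃x A ≡ ∀x ¬A, De Morgan for ∧/∨):
  (\exists g\, P(g)) \land (\forall c\, \neg M(c)) \lor (\exists e\, \neg M(e))
All bound variables are already distinct, so no renaming is needed.
Pull the quantifiers to the front (each side's bound variable is not free in the other side):
  \exists g\, \forall c\, \exists e\, (P(g) \land \neg M(c) \lor \neg M(e))
The prefix is \exists g \forall c \exists e: 1 universal, 2 existential.

1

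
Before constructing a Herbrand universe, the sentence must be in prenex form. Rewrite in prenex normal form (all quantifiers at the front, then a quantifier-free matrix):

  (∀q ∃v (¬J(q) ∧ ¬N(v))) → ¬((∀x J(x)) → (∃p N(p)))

∃q ∀v ∀x ∀p (J(q) ∨ N(v) ∨ J(x) ∧ ¬N(p))

Rewrite implications/biconditionals: A → B as ¬A ∨ B.
  ¬(∀q ∃v (¬J(q) ∧ ¬N(v))) ∨ ¬(¬(∀x J(x)) ∨ (∃p N(p)))
Drive negations inward (¬∀x A ≡ ∃x ¬A, ¬∃x A ≡ ∀x ¬A, De Morgan for ∧/∨):
  (∃q ∀v (J(q) ∨ N(v))) ∨ (∀x J(x)) ∧ (∀p ¬N(p))
All bound variables are already distinct, so no renaming is needed.
Finally move all quantifiers to the prefix:
  ∃q ∀v ∀x ∀p (J(q) ∨ N(v) ∨ J(x) ∧ ¬N(p))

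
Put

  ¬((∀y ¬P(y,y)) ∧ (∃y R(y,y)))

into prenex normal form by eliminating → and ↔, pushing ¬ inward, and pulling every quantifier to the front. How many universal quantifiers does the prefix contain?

1

Drive negations inward (¬∀x A ≡ ∃x ¬A, ¬∃x A ≡ ∀x ¬A, De Morgan for ∧/∨):
  (∃y P(y,y)) ∨ (∀y ¬R(y,y))
Rename bound variables to avoid capture: y↦z1.
  (∃y P(y,y)) ∨ (∀z1 ¬R(z1,z1))
Pull the quantifiers to the front (each side's bound variable is not free in the other side):
  ∃y ∀z1 (P(y,y) ∨ ¬R(z1,z1))
The prefix is ∃y ∀z1: 1 universal, 1 existential.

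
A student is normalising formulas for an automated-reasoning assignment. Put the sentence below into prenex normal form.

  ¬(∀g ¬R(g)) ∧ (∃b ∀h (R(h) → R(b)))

Eliminate → and ↔ using ¬ and ∨.
  ¬(∀g ¬R(g)) ∧ (∃b ∀h (¬R(h) ∨ R(b)))
Move each ¬ inward, flipping quantifiers it crosses:
  (∃g R(g)) ∧ (∃b ∀h (¬R(h) ∨ R(b)))
Extract every quantifier outward, since the variables are now distinct and don't occur free across branches:
  ∃g ∃b ∀h (R(g) ∧ (¬R(h) ∨ R(b)))

∃g ∃b ∀h (R(g) ∧ (¬R(h) ∨ R(b)))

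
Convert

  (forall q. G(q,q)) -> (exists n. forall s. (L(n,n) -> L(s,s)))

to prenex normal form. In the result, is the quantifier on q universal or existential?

existential

Rewrite implications/biconditionals: A → B as ¬A ∨ B.
  ~(forall q. G(q,q)) | (exists n. forall s. (~L(n,n) | L(s,s)))
Drive negations inward (¬∀x A ≡ ∃x ¬A, ¬∃x A ≡ ∀x ¬A, De Morgan for ∧/∨):
  (exists q. ~G(q,q)) | (exists n. forall s. (~L(n,n) | L(s,s)))
All bound variables are already distinct, so no renaming is needed.
Pull the quantifiers to the front (each side's bound variable is not free in the other side):
  exists q. exists n. forall s. (~G(q,q) | ~L(n,n) | L(s,s))
The quantifier forall q sits under an odd number of negations (counting the antecedent side of each →), so it flips to exists q.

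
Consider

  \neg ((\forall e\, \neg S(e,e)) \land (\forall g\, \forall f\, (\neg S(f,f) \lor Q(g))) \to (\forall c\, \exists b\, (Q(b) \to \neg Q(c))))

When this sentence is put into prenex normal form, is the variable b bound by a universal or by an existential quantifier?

universal

Eliminate → and ↔ using ¬ and ∨.
  \neg (\neg ((\forall e\, \neg S(e,e)) \land (\forall g\, \forall f\, (\neg S(f,f) \lor Q(g)))) \lor (\forall c\, \exists b\, (\neg Q(b) \lor \neg Q(c))))
Push ¬ through the quantifiers and connectives to reach negation normal form:
  (\forall e\, \neg S(e,e)) \land (\forall g\, \forall f\, (\neg S(f,f) \lor Q(g))) \land (\exists c\, \forall b\, (Q(b) \land Q(c)))
All bound variables are already distinct, so no renaming is needed.
Pull the quantifiers to the front (each side's bound variable is not free in the other side):
  \forall e\, \forall g\, \forall f\, \exists c\, \forall b\, (\neg S(e,e) \land (\neg S(f,f) \lor Q(g)) \land Q(b) \land Q(c))
The quantifier \exists b sits under an odd number of negations (counting the antecedent side of each →), so it flips to \forall b.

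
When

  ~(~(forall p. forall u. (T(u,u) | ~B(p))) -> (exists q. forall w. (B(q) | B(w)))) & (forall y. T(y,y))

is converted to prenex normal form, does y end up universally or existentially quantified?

Eliminate → and ↔ using ¬ and ∨.
  ~(~~(forall p. forall u. (T(u,u) | ~B(p))) | (exists q. forall w. (B(q) | B(w)))) & (forall y. T(y,y))
Drive negations inward (¬∀x A ≡ ∃x ¬A, ¬∃x A ≡ ∀x ¬A, De Morgan for ∧/∨):
  (exists p. exists u. (~T(u,u) & B(p))) & (forall q. exists w. (~B(q) & ~B(w))) & (forall y. T(y,y))
All bound variables are already distinct, so no renaming is needed.
Pull the quantifiers to the front (each side's bound variable is not free in the other side):
  exists p. exists u. forall q. exists w. forall y. (~T(u,u) & B(p) & ~B(q) & ~B(w) & T(y,y))
The quantifier forall y sits under an even number of negations (counting the antecedent side of each →), so it remains universal.

universal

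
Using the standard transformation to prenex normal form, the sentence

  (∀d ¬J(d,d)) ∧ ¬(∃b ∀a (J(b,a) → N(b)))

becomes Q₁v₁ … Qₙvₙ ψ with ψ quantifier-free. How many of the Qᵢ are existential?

Rewrite implications/biconditionals: A → B as ¬A ∨ B.
  (∀d ¬J(d,d)) ∧ ¬(∃b ∀a (¬J(b,a) ∨ N(b)))
Drive negations inward (¬∀x A ≡ ∃x ¬A, ¬∃x A ≡ ∀x ¬A, De Morgan for ∧/∨):
  (∀d ¬J(d,d)) ∧ (∀b ∃a (J(b,a) ∧ ¬N(b)))
All bound variables are already distinct, so no renaming is needed.
Extract every quantifier outward, since the variables are now distinct and don't occur free across branches:
  ∀d ∀b ∃a (¬J(d,d) ∧ J(b,a) ∧ ¬N(b))
The prefix is ∀d ∀b ∃a: 2 universal, 1 existential.

1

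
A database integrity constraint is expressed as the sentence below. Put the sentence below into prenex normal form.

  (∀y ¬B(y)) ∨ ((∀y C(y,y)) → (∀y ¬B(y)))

Rewrite implications/biconditionals: A → B as ¬A ∨ B.
  (∀y ¬B(y)) ∨ ¬(∀y C(y,y)) ∨ (∀y ¬B(y))
Drive negations inward (¬∀x A ≡ ∃x ¬A, ¬∃x A ≡ ∀x ¬A, De Morgan for ∧/∨):
  (∀y ¬B(y)) ∨ (∃y ¬C(y,y)) ∨ (∀y ¬B(y))
Rename bound variables to avoid capture: y↦v, y↦y1.
  (∀y ¬B(y)) ∨ (∃v ¬C(v,v)) ∨ (∀y1 ¬B(y1))
Pull the quantifiers to the front (each side's bound variable is not free in the other side):
  ∀y ∃v ∀y1 (¬B(y) ∨ ¬C(v,v) ∨ ¬B(y1))

∀y ∃v ∀y1 (¬B(y) ∨ ¬C(v,v) ∨ ¬B(y1))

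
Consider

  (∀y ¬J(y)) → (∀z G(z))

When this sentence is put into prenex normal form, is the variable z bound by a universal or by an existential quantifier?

Eliminate → and ↔ using ¬ and ∨.
  ¬(∀y ¬J(y)) ∨ (∀z G(z))
Push ¬ through the quantifiers and connectives to reach negation normal form:
  (∃y J(y)) ∨ (∀z G(z))
Finally move all quantifiers to the prefix:
  ∃y ∀z (J(y) ∨ G(z))
The quantifier ∀z sits under an even number of negations (counting the antecedent side of each →), so it remains universal.

universal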